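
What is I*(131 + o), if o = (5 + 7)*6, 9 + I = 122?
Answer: 22939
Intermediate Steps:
I = 113 (I = -9 + 122 = 113)
o = 72 (o = 12*6 = 72)
I*(131 + o) = 113*(131 + 72) = 113*203 = 22939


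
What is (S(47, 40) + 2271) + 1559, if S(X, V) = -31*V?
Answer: 2590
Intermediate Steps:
(S(47, 40) + 2271) + 1559 = (-31*40 + 2271) + 1559 = (-1240 + 2271) + 1559 = 1031 + 1559 = 2590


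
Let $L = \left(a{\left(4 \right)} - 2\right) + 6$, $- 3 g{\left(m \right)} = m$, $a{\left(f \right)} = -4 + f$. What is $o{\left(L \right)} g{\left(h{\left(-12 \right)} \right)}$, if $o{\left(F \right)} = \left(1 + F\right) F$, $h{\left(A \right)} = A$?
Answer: $80$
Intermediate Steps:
$g{\left(m \right)} = - \frac{m}{3}$
$L = 4$ ($L = \left(\left(-4 + 4\right) - 2\right) + 6 = \left(0 - 2\right) + 6 = -2 + 6 = 4$)
$o{\left(F \right)} = F \left(1 + F\right)$
$o{\left(L \right)} g{\left(h{\left(-12 \right)} \right)} = 4 \left(1 + 4\right) \left(\left(- \frac{1}{3}\right) \left(-12\right)\right) = 4 \cdot 5 \cdot 4 = 20 \cdot 4 = 80$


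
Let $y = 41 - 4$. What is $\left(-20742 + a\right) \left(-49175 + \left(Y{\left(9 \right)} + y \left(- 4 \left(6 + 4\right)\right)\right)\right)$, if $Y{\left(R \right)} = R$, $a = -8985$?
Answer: $1505553642$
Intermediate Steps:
$y = 37$ ($y = 41 - 4 = 37$)
$\left(-20742 + a\right) \left(-49175 + \left(Y{\left(9 \right)} + y \left(- 4 \left(6 + 4\right)\right)\right)\right) = \left(-20742 - 8985\right) \left(-49175 + \left(9 + 37 \left(- 4 \left(6 + 4\right)\right)\right)\right) = - 29727 \left(-49175 + \left(9 + 37 \left(\left(-4\right) 10\right)\right)\right) = - 29727 \left(-49175 + \left(9 + 37 \left(-40\right)\right)\right) = - 29727 \left(-49175 + \left(9 - 1480\right)\right) = - 29727 \left(-49175 - 1471\right) = \left(-29727\right) \left(-50646\right) = 1505553642$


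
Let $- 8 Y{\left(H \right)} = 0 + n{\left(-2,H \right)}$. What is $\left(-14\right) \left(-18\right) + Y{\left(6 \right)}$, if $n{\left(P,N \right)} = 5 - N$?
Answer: $\frac{2017}{8} \approx 252.13$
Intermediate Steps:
$Y{\left(H \right)} = - \frac{5}{8} + \frac{H}{8}$ ($Y{\left(H \right)} = - \frac{0 - \left(-5 + H\right)}{8} = - \frac{5 - H}{8} = - \frac{5}{8} + \frac{H}{8}$)
$\left(-14\right) \left(-18\right) + Y{\left(6 \right)} = \left(-14\right) \left(-18\right) + \left(- \frac{5}{8} + \frac{1}{8} \cdot 6\right) = 252 + \left(- \frac{5}{8} + \frac{3}{4}\right) = 252 + \frac{1}{8} = \frac{2017}{8}$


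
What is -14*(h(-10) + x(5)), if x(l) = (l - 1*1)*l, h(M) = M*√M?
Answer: -280 + 140*I*√10 ≈ -280.0 + 442.72*I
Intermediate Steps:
h(M) = M^(3/2)
x(l) = l*(-1 + l) (x(l) = (l - 1)*l = (-1 + l)*l = l*(-1 + l))
-14*(h(-10) + x(5)) = -14*((-10)^(3/2) + 5*(-1 + 5)) = -14*(-10*I*√10 + 5*4) = -14*(-10*I*√10 + 20) = -14*(20 - 10*I*√10) = -280 + 140*I*√10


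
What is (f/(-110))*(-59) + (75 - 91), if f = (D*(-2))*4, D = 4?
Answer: -1824/55 ≈ -33.164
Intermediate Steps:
f = -32 (f = (4*(-2))*4 = -8*4 = -32)
(f/(-110))*(-59) + (75 - 91) = -32/(-110)*(-59) + (75 - 91) = -32*(-1/110)*(-59) - 16 = (16/55)*(-59) - 16 = -944/55 - 16 = -1824/55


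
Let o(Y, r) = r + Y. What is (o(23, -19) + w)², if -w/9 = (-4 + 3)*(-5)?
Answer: 1681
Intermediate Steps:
o(Y, r) = Y + r
w = -45 (w = -9*(-4 + 3)*(-5) = -(-9)*(-5) = -9*5 = -45)
(o(23, -19) + w)² = ((23 - 19) - 45)² = (4 - 45)² = (-41)² = 1681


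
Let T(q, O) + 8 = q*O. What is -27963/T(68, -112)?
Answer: 27963/7624 ≈ 3.6678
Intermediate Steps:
T(q, O) = -8 + O*q (T(q, O) = -8 + q*O = -8 + O*q)
-27963/T(68, -112) = -27963/(-8 - 112*68) = -27963/(-8 - 7616) = -27963/(-7624) = -27963*(-1/7624) = 27963/7624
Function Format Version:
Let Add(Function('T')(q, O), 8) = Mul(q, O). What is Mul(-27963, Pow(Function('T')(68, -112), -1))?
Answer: Rational(27963, 7624) ≈ 3.6678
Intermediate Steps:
Function('T')(q, O) = Add(-8, Mul(O, q)) (Function('T')(q, O) = Add(-8, Mul(q, O)) = Add(-8, Mul(O, q)))
Mul(-27963, Pow(Function('T')(68, -112), -1)) = Mul(-27963, Pow(Add(-8, Mul(-112, 68)), -1)) = Mul(-27963, Pow(Add(-8, -7616), -1)) = Mul(-27963, Pow(-7624, -1)) = Mul(-27963, Rational(-1, 7624)) = Rational(27963, 7624)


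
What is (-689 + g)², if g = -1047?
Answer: 3013696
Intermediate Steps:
(-689 + g)² = (-689 - 1047)² = (-1736)² = 3013696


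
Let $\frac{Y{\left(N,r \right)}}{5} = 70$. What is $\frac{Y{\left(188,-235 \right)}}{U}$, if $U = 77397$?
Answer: $\frac{350}{77397} \approx 0.0045221$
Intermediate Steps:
$Y{\left(N,r \right)} = 350$ ($Y{\left(N,r \right)} = 5 \cdot 70 = 350$)
$\frac{Y{\left(188,-235 \right)}}{U} = \frac{350}{77397}$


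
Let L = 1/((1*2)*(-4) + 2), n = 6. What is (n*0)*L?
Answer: 0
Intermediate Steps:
L = -⅙ (L = 1/(2*(-4) + 2) = 1/(-8 + 2) = 1/(-6) = -⅙ ≈ -0.16667)
(n*0)*L = (6*0)*(-⅙) = 0*(-⅙) = 0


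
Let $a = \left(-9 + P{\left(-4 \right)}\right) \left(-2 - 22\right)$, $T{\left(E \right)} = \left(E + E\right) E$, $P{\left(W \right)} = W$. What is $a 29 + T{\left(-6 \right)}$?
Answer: $9120$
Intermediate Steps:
$T{\left(E \right)} = 2 E^{2}$ ($T{\left(E \right)} = 2 E E = 2 E^{2}$)
$a = 312$ ($a = \left(-9 - 4\right) \left(-2 - 22\right) = \left(-13\right) \left(-24\right) = 312$)
$a 29 + T{\left(-6 \right)} = 312 \cdot 29 + 2 \left(-6\right)^{2} = 9048 + 2 \cdot 36 = 9048 + 72 = 9120$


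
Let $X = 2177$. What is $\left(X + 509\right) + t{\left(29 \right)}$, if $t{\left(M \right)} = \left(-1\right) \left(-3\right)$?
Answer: $2689$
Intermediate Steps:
$t{\left(M \right)} = 3$
$\left(X + 509\right) + t{\left(29 \right)} = \left(2177 + 509\right) + 3 = 2686 + 3 = 2689$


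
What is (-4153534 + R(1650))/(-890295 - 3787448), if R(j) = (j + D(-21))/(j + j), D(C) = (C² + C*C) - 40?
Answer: 489523561/551305425 ≈ 0.88794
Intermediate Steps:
D(C) = -40 + 2*C² (D(C) = (C² + C²) - 40 = 2*C² - 40 = -40 + 2*C²)
R(j) = (842 + j)/(2*j) (R(j) = (j + (-40 + 2*(-21)²))/(j + j) = (j + (-40 + 2*441))/((2*j)) = (j + (-40 + 882))*(1/(2*j)) = (j + 842)*(1/(2*j)) = (842 + j)*(1/(2*j)) = (842 + j)/(2*j))
(-4153534 + R(1650))/(-890295 - 3787448) = (-4153534 + (½)*(842 + 1650)/1650)/(-890295 - 3787448) = (-4153534 + (½)*(1/1650)*2492)/(-4677743) = (-4153534 + 623/825)*(-1/4677743) = -3426664927/825*(-1/4677743) = 489523561/551305425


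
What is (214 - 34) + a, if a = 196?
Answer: 376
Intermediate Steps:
(214 - 34) + a = (214 - 34) + 196 = 180 + 196 = 376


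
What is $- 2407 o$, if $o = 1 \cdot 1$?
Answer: $-2407$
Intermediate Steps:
$o = 1$
$- 2407 o = \left(-2407\right) 1 = -2407$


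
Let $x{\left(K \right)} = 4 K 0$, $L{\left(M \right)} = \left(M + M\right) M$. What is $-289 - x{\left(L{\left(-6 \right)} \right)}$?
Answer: $-289$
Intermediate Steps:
$L{\left(M \right)} = 2 M^{2}$ ($L{\left(M \right)} = 2 M M = 2 M^{2}$)
$x{\left(K \right)} = 0$
$-289 - x{\left(L{\left(-6 \right)} \right)} = -289 - 0 = -289 + 0 = -289$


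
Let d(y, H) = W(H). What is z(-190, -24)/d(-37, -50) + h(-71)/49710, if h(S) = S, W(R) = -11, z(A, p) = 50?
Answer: -2486281/546810 ≈ -4.5469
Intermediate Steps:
d(y, H) = -11
z(-190, -24)/d(-37, -50) + h(-71)/49710 = 50/(-11) - 71/49710 = 50*(-1/11) - 71*1/49710 = -50/11 - 71/49710 = -2486281/546810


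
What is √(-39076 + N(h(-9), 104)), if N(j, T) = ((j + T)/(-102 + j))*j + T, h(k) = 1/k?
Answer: I*√296227222363/2757 ≈ 197.41*I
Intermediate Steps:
N(j, T) = T + j*(T + j)/(-102 + j) (N(j, T) = ((T + j)/(-102 + j))*j + T = j*(T + j)/(-102 + j) + T = T + j*(T + j)/(-102 + j))
√(-39076 + N(h(-9), 104)) = √(-39076 + ((1/(-9))² - 102*104 + 2*104/(-9))/(-102 + 1/(-9))) = √(-39076 + ((-⅑)² - 10608 + 2*104*(-⅑))/(-102 - ⅑)) = √(-39076 + (1/81 - 10608 - 208/9)/(-919/9)) = √(-39076 - 9/919*(-861119/81)) = √(-39076 + 861119/8271) = √(-322336477/8271) = I*√296227222363/2757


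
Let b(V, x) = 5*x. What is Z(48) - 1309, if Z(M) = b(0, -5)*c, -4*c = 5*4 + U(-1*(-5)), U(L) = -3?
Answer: -4811/4 ≈ -1202.8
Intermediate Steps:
c = -17/4 (c = -(5*4 - 3)/4 = -(20 - 3)/4 = -¼*17 = -17/4 ≈ -4.2500)
Z(M) = 425/4 (Z(M) = (5*(-5))*(-17/4) = -25*(-17/4) = 425/4)
Z(48) - 1309 = 425/4 - 1309 = -4811/4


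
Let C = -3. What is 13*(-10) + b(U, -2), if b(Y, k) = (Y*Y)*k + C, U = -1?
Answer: -135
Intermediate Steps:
b(Y, k) = -3 + k*Y**2 (b(Y, k) = (Y*Y)*k - 3 = Y**2*k - 3 = k*Y**2 - 3 = -3 + k*Y**2)
13*(-10) + b(U, -2) = 13*(-10) + (-3 - 2*(-1)**2) = -130 + (-3 - 2*1) = -130 + (-3 - 2) = -130 - 5 = -135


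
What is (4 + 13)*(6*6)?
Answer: 612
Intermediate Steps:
(4 + 13)*(6*6) = 17*36 = 612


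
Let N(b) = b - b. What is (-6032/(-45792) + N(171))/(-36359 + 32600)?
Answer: -377/10758258 ≈ -3.5043e-5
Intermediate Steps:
N(b) = 0
(-6032/(-45792) + N(171))/(-36359 + 32600) = (-6032/(-45792) + 0)/(-36359 + 32600) = (-6032*(-1/45792) + 0)/(-3759) = (377/2862 + 0)*(-1/3759) = (377/2862)*(-1/3759) = -377/10758258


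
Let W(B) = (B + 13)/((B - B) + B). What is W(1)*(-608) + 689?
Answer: -7823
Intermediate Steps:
W(B) = (13 + B)/B (W(B) = (13 + B)/(0 + B) = (13 + B)/B)
W(1)*(-608) + 689 = ((13 + 1)/1)*(-608) + 689 = (1*14)*(-608) + 689 = 14*(-608) + 689 = -8512 + 689 = -7823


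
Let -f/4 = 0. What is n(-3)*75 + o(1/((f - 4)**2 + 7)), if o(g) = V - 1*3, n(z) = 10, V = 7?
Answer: 754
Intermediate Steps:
f = 0 (f = -4*0 = 0)
o(g) = 4 (o(g) = 7 - 1*3 = 7 - 3 = 4)
n(-3)*75 + o(1/((f - 4)**2 + 7)) = 10*75 + 4 = 750 + 4 = 754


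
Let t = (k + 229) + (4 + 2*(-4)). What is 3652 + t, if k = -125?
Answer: 3752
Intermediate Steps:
t = 100 (t = (-125 + 229) + (4 + 2*(-4)) = 104 + (4 - 8) = 104 - 4 = 100)
3652 + t = 3652 + 100 = 3752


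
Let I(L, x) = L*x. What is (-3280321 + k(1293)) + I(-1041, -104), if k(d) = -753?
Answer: -3172810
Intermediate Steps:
(-3280321 + k(1293)) + I(-1041, -104) = (-3280321 - 753) - 1041*(-104) = -3281074 + 108264 = -3172810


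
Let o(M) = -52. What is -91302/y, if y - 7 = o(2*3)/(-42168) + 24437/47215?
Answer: -6492100838580/534630337 ≈ -12143.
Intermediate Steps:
y = 534630337/71105790 (y = 7 + (-52/(-42168) + 24437/47215) = 7 + (-52*(-1/42168) + 24437*(1/47215)) = 7 + (13/10542 + 3491/6745) = 7 + 36889807/71105790 = 534630337/71105790 ≈ 7.5188)
-91302/y = -91302/534630337/71105790 = -91302*71105790/534630337 = -6492100838580/534630337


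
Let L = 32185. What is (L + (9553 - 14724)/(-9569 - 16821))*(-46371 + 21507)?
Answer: -1508476362096/1885 ≈ -8.0025e+8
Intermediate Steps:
(L + (9553 - 14724)/(-9569 - 16821))*(-46371 + 21507) = (32185 + (9553 - 14724)/(-9569 - 16821))*(-46371 + 21507) = (32185 - 5171/(-26390))*(-24864) = (32185 - 5171*(-1/26390))*(-24864) = (32185 + 5171/26390)*(-24864) = (849367321/26390)*(-24864) = -1508476362096/1885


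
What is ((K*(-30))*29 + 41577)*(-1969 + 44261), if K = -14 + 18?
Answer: 1611198324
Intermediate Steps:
K = 4
((K*(-30))*29 + 41577)*(-1969 + 44261) = ((4*(-30))*29 + 41577)*(-1969 + 44261) = (-120*29 + 41577)*42292 = (-3480 + 41577)*42292 = 38097*42292 = 1611198324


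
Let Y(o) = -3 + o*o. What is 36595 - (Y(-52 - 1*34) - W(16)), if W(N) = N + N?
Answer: 29234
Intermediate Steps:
W(N) = 2*N
Y(o) = -3 + o**2
36595 - (Y(-52 - 1*34) - W(16)) = 36595 - ((-3 + (-52 - 1*34)**2) - 2*16) = 36595 - ((-3 + (-52 - 34)**2) - 1*32) = 36595 - ((-3 + (-86)**2) - 32) = 36595 - ((-3 + 7396) - 32) = 36595 - (7393 - 32) = 36595 - 1*7361 = 36595 - 7361 = 29234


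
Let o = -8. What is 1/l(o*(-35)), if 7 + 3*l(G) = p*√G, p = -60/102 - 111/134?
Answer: 1297321/31684681 - 525079*√70/31684681 ≈ -0.097707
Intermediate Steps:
p = -3227/2278 (p = -60*1/102 - 111*1/134 = -10/17 - 111/134 = -3227/2278 ≈ -1.4166)
l(G) = -7/3 - 3227*√G/6834 (l(G) = -7/3 + (-3227*√G/2278)/3 = -7/3 - 3227*√G/6834)
1/l(o*(-35)) = 1/(-7/3 - 3227*2*√70/6834) = 1/(-7/3 - 3227*√70/3417)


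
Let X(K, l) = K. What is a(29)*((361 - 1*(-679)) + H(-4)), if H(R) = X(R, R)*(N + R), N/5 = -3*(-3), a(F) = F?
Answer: 25404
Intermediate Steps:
N = 45 (N = 5*(-3*(-3)) = 5*9 = 45)
H(R) = R*(45 + R)
a(29)*((361 - 1*(-679)) + H(-4)) = 29*((361 - 1*(-679)) - 4*(45 - 4)) = 29*((361 + 679) - 4*41) = 29*(1040 - 164) = 29*876 = 25404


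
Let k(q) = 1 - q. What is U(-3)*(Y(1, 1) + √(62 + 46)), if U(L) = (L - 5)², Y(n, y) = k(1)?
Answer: 384*√3 ≈ 665.11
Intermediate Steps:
Y(n, y) = 0 (Y(n, y) = 1 - 1*1 = 1 - 1 = 0)
U(L) = (-5 + L)²
U(-3)*(Y(1, 1) + √(62 + 46)) = (-5 - 3)²*(0 + √(62 + 46)) = (-8)²*(0 + √108) = 64*(0 + 6*√3) = 64*(6*√3) = 384*√3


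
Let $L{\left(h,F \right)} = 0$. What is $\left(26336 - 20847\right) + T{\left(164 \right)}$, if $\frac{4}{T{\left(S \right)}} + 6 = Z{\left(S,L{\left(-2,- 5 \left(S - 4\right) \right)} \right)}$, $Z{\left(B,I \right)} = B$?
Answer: $\frac{433633}{79} \approx 5489.0$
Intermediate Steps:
$T{\left(S \right)} = \frac{4}{-6 + S}$
$\left(26336 - 20847\right) + T{\left(164 \right)} = \left(26336 - 20847\right) + \frac{4}{-6 + 164} = 5489 + \frac{4}{158} = 5489 + 4 \cdot \frac{1}{158} = 5489 + \frac{2}{79} = \frac{433633}{79}$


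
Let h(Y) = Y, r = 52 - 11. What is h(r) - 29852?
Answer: -29811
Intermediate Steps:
r = 41
h(r) - 29852 = 41 - 29852 = -29811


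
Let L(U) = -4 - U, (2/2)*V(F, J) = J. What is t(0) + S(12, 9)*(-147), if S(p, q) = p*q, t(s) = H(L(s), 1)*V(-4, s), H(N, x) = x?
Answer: -15876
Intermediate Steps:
V(F, J) = J
t(s) = s (t(s) = 1*s = s)
t(0) + S(12, 9)*(-147) = 0 + (12*9)*(-147) = 0 + 108*(-147) = 0 - 15876 = -15876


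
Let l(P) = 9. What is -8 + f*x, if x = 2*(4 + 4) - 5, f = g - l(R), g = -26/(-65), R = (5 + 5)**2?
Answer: -513/5 ≈ -102.60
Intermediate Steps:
R = 100 (R = 10**2 = 100)
g = 2/5 (g = -26*(-1/65) = 2/5 ≈ 0.40000)
f = -43/5 (f = 2/5 - 1*9 = 2/5 - 9 = -43/5 ≈ -8.6000)
x = 11 (x = 2*8 - 5 = 16 - 5 = 11)
-8 + f*x = -8 - 43/5*11 = -8 - 473/5 = -513/5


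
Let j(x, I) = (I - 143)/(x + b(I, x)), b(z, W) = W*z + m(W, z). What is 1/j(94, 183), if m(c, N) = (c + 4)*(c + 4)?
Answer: 1345/2 ≈ 672.50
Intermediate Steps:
m(c, N) = (4 + c)² (m(c, N) = (4 + c)*(4 + c) = (4 + c)²)
b(z, W) = (4 + W)² + W*z (b(z, W) = W*z + (4 + W)² = (4 + W)² + W*z)
j(x, I) = (-143 + I)/(x + (4 + x)² + I*x) (j(x, I) = (I - 143)/(x + ((4 + x)² + x*I)) = (-143 + I)/(x + ((4 + x)² + I*x)) = (-143 + I)/(x + (4 + x)² + I*x))
1/j(94, 183) = 1/((-143 + 183)/(94 + (4 + 94)² + 183*94)) = 1/(40/(94 + 98² + 17202)) = 1/(40/(94 + 9604 + 17202)) = 1/(40/26900) = 1/((1/26900)*40) = 1/(2/1345) = 1345/2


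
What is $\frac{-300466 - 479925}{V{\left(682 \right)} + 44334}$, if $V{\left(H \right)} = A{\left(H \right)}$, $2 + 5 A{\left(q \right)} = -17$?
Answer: $- \frac{3901955}{221651} \approx -17.604$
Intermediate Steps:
$A{\left(q \right)} = - \frac{19}{5}$ ($A{\left(q \right)} = - \frac{2}{5} + \frac{1}{5} \left(-17\right) = - \frac{2}{5} - \frac{17}{5} = - \frac{19}{5}$)
$V{\left(H \right)} = - \frac{19}{5}$
$\frac{-300466 - 479925}{V{\left(682 \right)} + 44334} = \frac{-300466 - 479925}{- \frac{19}{5} + 44334} = - \frac{780391}{\frac{221651}{5}} = \left(-780391\right) \frac{5}{221651} = - \frac{3901955}{221651}$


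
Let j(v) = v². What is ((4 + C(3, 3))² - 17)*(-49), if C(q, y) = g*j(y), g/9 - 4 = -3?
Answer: -353192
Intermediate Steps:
g = 9 (g = 36 + 9*(-3) = 36 - 27 = 9)
C(q, y) = 9*y²
((4 + C(3, 3))² - 17)*(-49) = ((4 + 9*3²)² - 17)*(-49) = ((4 + 9*9)² - 17)*(-49) = ((4 + 81)² - 17)*(-49) = (85² - 17)*(-49) = (7225 - 17)*(-49) = 7208*(-49) = -353192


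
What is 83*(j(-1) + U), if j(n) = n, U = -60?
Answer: -5063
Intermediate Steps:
83*(j(-1) + U) = 83*(-1 - 60) = 83*(-61) = -5063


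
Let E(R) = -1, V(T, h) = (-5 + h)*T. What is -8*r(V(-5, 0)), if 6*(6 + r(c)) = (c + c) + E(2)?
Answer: -52/3 ≈ -17.333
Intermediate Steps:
V(T, h) = T*(-5 + h)
r(c) = -37/6 + c/3 (r(c) = -6 + ((c + c) - 1)/6 = -6 + (2*c - 1)/6 = -6 + (-1 + 2*c)/6 = -6 + (-1/6 + c/3) = -37/6 + c/3)
-8*r(V(-5, 0)) = -8*(-37/6 + (-5*(-5 + 0))/3) = -8*(-37/6 + (-5*(-5))/3) = -8*(-37/6 + (1/3)*25) = -8*(-37/6 + 25/3) = -8*13/6 = -52/3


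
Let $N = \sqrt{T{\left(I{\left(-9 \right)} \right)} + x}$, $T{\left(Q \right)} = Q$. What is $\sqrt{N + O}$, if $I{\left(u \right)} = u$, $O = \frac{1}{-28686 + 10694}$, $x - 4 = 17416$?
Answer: $\frac{\sqrt{-4498 + 80928016 \sqrt{17411}}}{8996} \approx 11.487$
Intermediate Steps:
$x = 17420$ ($x = 4 + 17416 = 17420$)
$O = - \frac{1}{17992}$ ($O = \frac{1}{-17992} = - \frac{1}{17992} \approx -5.558 \cdot 10^{-5}$)
$N = \sqrt{17411}$ ($N = \sqrt{-9 + 17420} = \sqrt{17411} \approx 131.95$)
$\sqrt{N + O} = \sqrt{\sqrt{17411} - \frac{1}{17992}} = \sqrt{- \frac{1}{17992} + \sqrt{17411}}$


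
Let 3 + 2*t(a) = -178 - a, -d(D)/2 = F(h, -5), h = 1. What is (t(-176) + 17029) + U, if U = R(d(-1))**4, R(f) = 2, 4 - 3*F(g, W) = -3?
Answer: 34085/2 ≈ 17043.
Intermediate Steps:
F(g, W) = 7/3 (F(g, W) = 4/3 - 1/3*(-3) = 4/3 + 1 = 7/3)
d(D) = -14/3 (d(D) = -2*7/3 = -14/3)
t(a) = -181/2 - a/2 (t(a) = -3/2 + (-178 - a)/2 = -3/2 + (-89 - a/2) = -181/2 - a/2)
U = 16 (U = 2**4 = 16)
(t(-176) + 17029) + U = ((-181/2 - 1/2*(-176)) + 17029) + 16 = ((-181/2 + 88) + 17029) + 16 = (-5/2 + 17029) + 16 = 34053/2 + 16 = 34085/2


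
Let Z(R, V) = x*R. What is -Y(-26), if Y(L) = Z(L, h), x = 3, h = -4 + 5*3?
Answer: 78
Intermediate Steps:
h = 11 (h = -4 + 15 = 11)
Z(R, V) = 3*R
Y(L) = 3*L
-Y(-26) = -3*(-26) = -1*(-78) = 78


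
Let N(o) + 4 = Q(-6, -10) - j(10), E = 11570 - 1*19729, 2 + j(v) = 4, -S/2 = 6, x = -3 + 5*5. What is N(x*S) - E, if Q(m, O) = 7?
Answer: 8160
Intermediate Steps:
x = 22 (x = -3 + 25 = 22)
S = -12 (S = -2*6 = -12)
j(v) = 2 (j(v) = -2 + 4 = 2)
E = -8159 (E = 11570 - 19729 = -8159)
N(o) = 1 (N(o) = -4 + (7 - 1*2) = -4 + (7 - 2) = -4 + 5 = 1)
N(x*S) - E = 1 - 1*(-8159) = 1 + 8159 = 8160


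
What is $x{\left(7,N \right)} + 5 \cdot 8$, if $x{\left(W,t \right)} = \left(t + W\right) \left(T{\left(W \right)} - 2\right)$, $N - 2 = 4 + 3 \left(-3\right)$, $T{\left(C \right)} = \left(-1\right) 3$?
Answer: $20$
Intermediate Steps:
$T{\left(C \right)} = -3$
$N = -3$ ($N = 2 + \left(4 + 3 \left(-3\right)\right) = 2 + \left(4 - 9\right) = 2 - 5 = -3$)
$x{\left(W,t \right)} = - 5 W - 5 t$ ($x{\left(W,t \right)} = \left(t + W\right) \left(-3 - 2\right) = \left(W + t\right) \left(-5\right) = - 5 W - 5 t$)
$x{\left(7,N \right)} + 5 \cdot 8 = \left(\left(-5\right) 7 - -15\right) + 5 \cdot 8 = \left(-35 + 15\right) + 40 = -20 + 40 = 20$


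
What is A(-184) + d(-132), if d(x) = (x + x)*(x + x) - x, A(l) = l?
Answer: 69644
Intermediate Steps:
d(x) = -x + 4*x² (d(x) = (2*x)*(2*x) - x = 4*x² - x = -x + 4*x²)
A(-184) + d(-132) = -184 - 132*(-1 + 4*(-132)) = -184 - 132*(-1 - 528) = -184 - 132*(-529) = -184 + 69828 = 69644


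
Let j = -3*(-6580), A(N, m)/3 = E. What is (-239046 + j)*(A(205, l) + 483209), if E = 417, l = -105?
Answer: -106244984760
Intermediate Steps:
A(N, m) = 1251 (A(N, m) = 3*417 = 1251)
j = 19740
(-239046 + j)*(A(205, l) + 483209) = (-239046 + 19740)*(1251 + 483209) = -219306*484460 = -106244984760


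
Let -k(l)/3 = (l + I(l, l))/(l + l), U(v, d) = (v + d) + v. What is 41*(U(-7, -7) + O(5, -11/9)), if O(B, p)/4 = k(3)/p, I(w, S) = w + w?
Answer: -2829/11 ≈ -257.18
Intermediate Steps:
I(w, S) = 2*w
U(v, d) = d + 2*v (U(v, d) = (d + v) + v = d + 2*v)
k(l) = -9/2 (k(l) = -3*(l + 2*l)/(l + l) = -3*3*l/(2*l) = -3*3*l*1/(2*l) = -3*3/2 = -9/2)
O(B, p) = -18/p (O(B, p) = 4*(-9/(2*p)) = -18/p)
41*(U(-7, -7) + O(5, -11/9)) = 41*((-7 + 2*(-7)) - 18/((-11/9))) = 41*((-7 - 14) - 18/((-11*1/9))) = 41*(-21 - 18/(-11/9)) = 41*(-21 - 18*(-9/11)) = 41*(-21 + 162/11) = 41*(-69/11) = -2829/11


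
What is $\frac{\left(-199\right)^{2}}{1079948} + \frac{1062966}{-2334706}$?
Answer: $- \frac{527745656731}{1260680537644} \approx -0.41862$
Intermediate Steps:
$\frac{\left(-199\right)^{2}}{1079948} + \frac{1062966}{-2334706} = 39601 \cdot \frac{1}{1079948} + 1062966 \left(- \frac{1}{2334706}\right) = \frac{39601}{1079948} - \frac{531483}{1167353} = - \frac{527745656731}{1260680537644}$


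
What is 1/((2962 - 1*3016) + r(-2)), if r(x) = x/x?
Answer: -1/53 ≈ -0.018868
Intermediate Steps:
r(x) = 1
1/((2962 - 1*3016) + r(-2)) = 1/((2962 - 1*3016) + 1) = 1/((2962 - 3016) + 1) = 1/(-54 + 1) = 1/(-53) = -1/53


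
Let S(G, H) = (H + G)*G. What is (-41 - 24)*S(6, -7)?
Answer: 390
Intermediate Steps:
S(G, H) = G*(G + H) (S(G, H) = (G + H)*G = G*(G + H))
(-41 - 24)*S(6, -7) = (-41 - 24)*(6*(6 - 7)) = -390*(-1) = -65*(-6) = 390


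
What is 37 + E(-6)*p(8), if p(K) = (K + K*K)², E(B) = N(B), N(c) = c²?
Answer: 186661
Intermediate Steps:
E(B) = B²
p(K) = (K + K²)²
37 + E(-6)*p(8) = 37 + (-6)²*(8²*(1 + 8)²) = 37 + 36*(64*9²) = 37 + 36*(64*81) = 37 + 36*5184 = 37 + 186624 = 186661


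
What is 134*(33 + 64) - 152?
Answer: 12846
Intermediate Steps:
134*(33 + 64) - 152 = 134*97 - 152 = 12998 - 152 = 12846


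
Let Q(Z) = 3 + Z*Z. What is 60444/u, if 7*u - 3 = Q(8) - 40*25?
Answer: -70518/155 ≈ -454.96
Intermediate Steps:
Q(Z) = 3 + Z²
u = -930/7 (u = 3/7 + ((3 + 8²) - 40*25)/7 = 3/7 + ((3 + 64) - 1000)/7 = 3/7 + (67 - 1000)/7 = 3/7 + (⅐)*(-933) = 3/7 - 933/7 = -930/7 ≈ -132.86)
60444/u = 60444/(-930/7) = 60444*(-7/930) = -70518/155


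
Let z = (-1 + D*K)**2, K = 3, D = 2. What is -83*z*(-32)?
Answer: 66400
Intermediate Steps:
z = 25 (z = (-1 + 2*3)**2 = (-1 + 6)**2 = 5**2 = 25)
-83*z*(-32) = -83*25*(-32) = -2075*(-32) = 66400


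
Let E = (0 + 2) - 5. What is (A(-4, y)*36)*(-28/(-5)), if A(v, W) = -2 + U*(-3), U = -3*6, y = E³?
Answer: 52416/5 ≈ 10483.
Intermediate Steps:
E = -3 (E = 2 - 5 = -3)
y = -27 (y = (-3)³ = -27)
U = -18
A(v, W) = 52 (A(v, W) = -2 - 18*(-3) = -2 + 54 = 52)
(A(-4, y)*36)*(-28/(-5)) = (52*36)*(-28/(-5)) = 1872*(-28*(-⅕)) = 1872*(28/5) = 52416/5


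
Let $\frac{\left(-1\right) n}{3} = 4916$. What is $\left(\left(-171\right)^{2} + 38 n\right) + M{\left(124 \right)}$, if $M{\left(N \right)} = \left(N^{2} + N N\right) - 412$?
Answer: $-500843$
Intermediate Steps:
$M{\left(N \right)} = -412 + 2 N^{2}$ ($M{\left(N \right)} = \left(N^{2} + N^{2}\right) - 412 = 2 N^{2} - 412 = -412 + 2 N^{2}$)
$n = -14748$ ($n = \left(-3\right) 4916 = -14748$)
$\left(\left(-171\right)^{2} + 38 n\right) + M{\left(124 \right)} = \left(\left(-171\right)^{2} + 38 \left(-14748\right)\right) - \left(412 - 2 \cdot 124^{2}\right) = \left(29241 - 560424\right) + \left(-412 + 2 \cdot 15376\right) = -531183 + \left(-412 + 30752\right) = -531183 + 30340 = -500843$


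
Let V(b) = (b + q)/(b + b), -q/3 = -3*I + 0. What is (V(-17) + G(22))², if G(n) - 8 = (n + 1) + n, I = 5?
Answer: 786769/289 ≈ 2722.4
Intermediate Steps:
G(n) = 9 + 2*n (G(n) = 8 + ((n + 1) + n) = 8 + ((1 + n) + n) = 8 + (1 + 2*n) = 9 + 2*n)
q = 45 (q = -3*(-3*5 + 0) = -3*(-15 + 0) = -3*(-15) = 45)
V(b) = (45 + b)/(2*b) (V(b) = (b + 45)/(b + b) = (45 + b)/((2*b)) = (45 + b)*(1/(2*b)) = (45 + b)/(2*b))
(V(-17) + G(22))² = ((½)*(45 - 17)/(-17) + (9 + 2*22))² = ((½)*(-1/17)*28 + (9 + 44))² = (-14/17 + 53)² = (887/17)² = 786769/289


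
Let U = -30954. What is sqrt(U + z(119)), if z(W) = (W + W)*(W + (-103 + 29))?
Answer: 2*I*sqrt(5061) ≈ 142.28*I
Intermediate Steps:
z(W) = 2*W*(-74 + W) (z(W) = (2*W)*(W - 74) = (2*W)*(-74 + W) = 2*W*(-74 + W))
sqrt(U + z(119)) = sqrt(-30954 + 2*119*(-74 + 119)) = sqrt(-30954 + 2*119*45) = sqrt(-30954 + 10710) = sqrt(-20244) = 2*I*sqrt(5061)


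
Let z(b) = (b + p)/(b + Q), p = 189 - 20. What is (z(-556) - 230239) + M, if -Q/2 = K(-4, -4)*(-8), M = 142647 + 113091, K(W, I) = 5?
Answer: 12137911/476 ≈ 25500.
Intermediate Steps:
M = 255738
p = 169
Q = 80 (Q = -10*(-8) = -2*(-40) = 80)
z(b) = (169 + b)/(80 + b) (z(b) = (b + 169)/(b + 80) = (169 + b)/(80 + b))
(z(-556) - 230239) + M = ((169 - 556)/(80 - 556) - 230239) + 255738 = (-387/(-476) - 230239) + 255738 = (-1/476*(-387) - 230239) + 255738 = (387/476 - 230239) + 255738 = -109593377/476 + 255738 = 12137911/476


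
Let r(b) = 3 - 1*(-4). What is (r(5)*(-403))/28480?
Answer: -2821/28480 ≈ -0.099052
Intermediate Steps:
r(b) = 7 (r(b) = 3 + 4 = 7)
(r(5)*(-403))/28480 = (7*(-403))/28480 = -2821*1/28480 = -2821/28480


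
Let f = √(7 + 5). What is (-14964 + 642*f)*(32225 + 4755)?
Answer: -553368720 + 47482320*√3 ≈ -4.7113e+8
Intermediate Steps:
f = 2*√3 (f = √12 = 2*√3 ≈ 3.4641)
(-14964 + 642*f)*(32225 + 4755) = (-14964 + 642*(2*√3))*(32225 + 4755) = (-14964 + 1284*√3)*36980 = -553368720 + 47482320*√3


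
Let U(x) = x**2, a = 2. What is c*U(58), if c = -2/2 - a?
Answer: -10092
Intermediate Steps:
c = -3 (c = -2/2 - 1*2 = -2*1/2 - 2 = -1 - 2 = -3)
c*U(58) = -3*58**2 = -3*3364 = -10092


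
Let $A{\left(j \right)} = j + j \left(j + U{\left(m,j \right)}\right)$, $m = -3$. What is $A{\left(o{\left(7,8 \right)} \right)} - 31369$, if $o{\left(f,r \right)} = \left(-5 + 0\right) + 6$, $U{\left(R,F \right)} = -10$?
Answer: $-31377$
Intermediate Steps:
$o{\left(f,r \right)} = 1$ ($o{\left(f,r \right)} = -5 + 6 = 1$)
$A{\left(j \right)} = j + j \left(-10 + j\right)$ ($A{\left(j \right)} = j + j \left(j - 10\right) = j + j \left(-10 + j\right)$)
$A{\left(o{\left(7,8 \right)} \right)} - 31369 = 1 \left(-9 + 1\right) - 31369 = 1 \left(-8\right) - 31369 = -8 - 31369 = -31377$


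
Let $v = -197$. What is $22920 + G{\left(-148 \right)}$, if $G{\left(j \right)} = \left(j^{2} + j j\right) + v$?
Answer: $66531$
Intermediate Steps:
$G{\left(j \right)} = -197 + 2 j^{2}$ ($G{\left(j \right)} = \left(j^{2} + j j\right) - 197 = \left(j^{2} + j^{2}\right) - 197 = 2 j^{2} - 197 = -197 + 2 j^{2}$)
$22920 + G{\left(-148 \right)} = 22920 - \left(197 - 2 \left(-148\right)^{2}\right) = 22920 + \left(-197 + 2 \cdot 21904\right) = 22920 + \left(-197 + 43808\right) = 22920 + 43611 = 66531$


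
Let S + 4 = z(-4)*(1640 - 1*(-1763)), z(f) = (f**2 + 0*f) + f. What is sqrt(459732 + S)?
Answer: 2*sqrt(125141) ≈ 707.51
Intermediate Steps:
z(f) = f + f**2 (z(f) = (f**2 + 0) + f = f**2 + f = f + f**2)
S = 40832 (S = -4 + (-4*(1 - 4))*(1640 - 1*(-1763)) = -4 + (-4*(-3))*(1640 + 1763) = -4 + 12*3403 = -4 + 40836 = 40832)
sqrt(459732 + S) = sqrt(459732 + 40832) = sqrt(500564) = 2*sqrt(125141)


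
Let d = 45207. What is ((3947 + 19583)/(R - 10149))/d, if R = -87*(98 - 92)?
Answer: -23530/482403897 ≈ -4.8777e-5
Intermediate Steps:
R = -522 (R = -87*6 = -1*522 = -522)
((3947 + 19583)/(R - 10149))/d = ((3947 + 19583)/(-522 - 10149))/45207 = (23530/(-10671))*(1/45207) = (23530*(-1/10671))*(1/45207) = -23530/10671*1/45207 = -23530/482403897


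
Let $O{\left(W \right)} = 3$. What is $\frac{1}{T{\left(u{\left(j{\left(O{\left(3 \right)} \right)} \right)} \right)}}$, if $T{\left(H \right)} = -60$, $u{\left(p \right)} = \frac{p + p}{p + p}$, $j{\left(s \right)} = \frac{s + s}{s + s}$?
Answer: $- \frac{1}{60} \approx -0.016667$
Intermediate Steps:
$j{\left(s \right)} = 1$ ($j{\left(s \right)} = \frac{2 s}{2 s} = 2 s \frac{1}{2 s} = 1$)
$u{\left(p \right)} = 1$ ($u{\left(p \right)} = \frac{2 p}{2 p} = 2 p \frac{1}{2 p} = 1$)
$\frac{1}{T{\left(u{\left(j{\left(O{\left(3 \right)} \right)} \right)} \right)}} = \frac{1}{-60} = - \frac{1}{60}$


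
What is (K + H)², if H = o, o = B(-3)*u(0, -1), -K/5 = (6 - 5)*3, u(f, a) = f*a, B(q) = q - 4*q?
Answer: 225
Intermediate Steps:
B(q) = -3*q
u(f, a) = a*f
K = -15 (K = -5*(6 - 5)*3 = -5*3 = -15)
o = 0 (o = (-3*(-3))*(-1*0) = 9*0 = 0)
H = 0
(K + H)² = (-15 + 0)² = (-15)² = 225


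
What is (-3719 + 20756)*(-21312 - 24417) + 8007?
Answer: -779076966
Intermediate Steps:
(-3719 + 20756)*(-21312 - 24417) + 8007 = 17037*(-45729) + 8007 = -779084973 + 8007 = -779076966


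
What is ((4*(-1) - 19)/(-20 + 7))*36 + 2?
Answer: 854/13 ≈ 65.692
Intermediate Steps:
((4*(-1) - 19)/(-20 + 7))*36 + 2 = ((-4 - 19)/(-13))*36 + 2 = -23*(-1/13)*36 + 2 = (23/13)*36 + 2 = 828/13 + 2 = 854/13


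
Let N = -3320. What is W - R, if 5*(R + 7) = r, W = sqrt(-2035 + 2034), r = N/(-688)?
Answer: 519/86 + I ≈ 6.0349 + 1.0*I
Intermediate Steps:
r = 415/86 (r = -3320/(-688) = -3320*(-1/688) = 415/86 ≈ 4.8256)
W = I (W = sqrt(-1) = I ≈ 1.0*I)
R = -519/86 (R = -7 + (1/5)*(415/86) = -7 + 83/86 = -519/86 ≈ -6.0349)
W - R = I - 1*(-519/86) = I + 519/86 = 519/86 + I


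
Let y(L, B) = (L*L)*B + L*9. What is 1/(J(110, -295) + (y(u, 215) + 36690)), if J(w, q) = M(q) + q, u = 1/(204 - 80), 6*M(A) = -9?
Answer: 15376/559587787 ≈ 2.7477e-5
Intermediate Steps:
M(A) = -3/2 (M(A) = (⅙)*(-9) = -3/2)
u = 1/124 ≈ 0.0080645
y(L, B) = 9*L + B*L² (y(L, B) = L²*B + 9*L = B*L² + 9*L = 9*L + B*L²)
J(w, q) = -3/2 + q
1/(J(110, -295) + (y(u, 215) + 36690)) = 1/((-3/2 - 295) + ((9 + 215*(1/124))/124 + 36690)) = 1/(-593/2 + ((9 + 215/124)/124 + 36690)) = 1/(-593/2 + ((1/124)*(1331/124) + 36690)) = 1/(-593/2 + (1331/15376 + 36690)) = 1/(-593/2 + 564146771/15376) = 1/(559587787/15376) = 15376/559587787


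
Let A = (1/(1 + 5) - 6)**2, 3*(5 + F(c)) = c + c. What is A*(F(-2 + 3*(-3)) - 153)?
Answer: -151900/27 ≈ -5625.9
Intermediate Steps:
F(c) = -5 + 2*c/3 (F(c) = -5 + (c + c)/3 = -5 + (2*c)/3 = -5 + 2*c/3)
A = 1225/36 (A = (1/6 - 6)**2 = (-35/6)**2 = 1225/36 ≈ 34.028)
A*(F(-2 + 3*(-3)) - 153) = 1225*((-5 + 2*(-2 + 3*(-3))/3) - 153)/36 = 1225*((-5 + 2*(-2 - 9)/3) - 153)/36 = 1225*((-5 + (2/3)*(-11)) - 153)/36 = 1225*((-5 - 22/3) - 153)/36 = 1225*(-37/3 - 153)/36 = (1225/36)*(-496/3) = -151900/27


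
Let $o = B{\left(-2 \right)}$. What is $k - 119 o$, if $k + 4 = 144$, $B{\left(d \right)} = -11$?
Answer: $1449$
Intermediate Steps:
$o = -11$
$k = 140$ ($k = -4 + 144 = 140$)
$k - 119 o = 140 - -1309 = 140 + 1309 = 1449$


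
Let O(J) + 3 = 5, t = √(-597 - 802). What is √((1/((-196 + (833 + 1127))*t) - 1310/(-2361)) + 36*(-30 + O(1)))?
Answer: √(-2154293569523810568 - 866497231*I*√1399)/46242546 ≈ 2.3875e-7 - 31.74*I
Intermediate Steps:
t = I*√1399 (t = √(-1399) = I*√1399 ≈ 37.403*I)
O(J) = 2 (O(J) = -3 + 5 = 2)
√((1/((-196 + (833 + 1127))*t) - 1310/(-2361)) + 36*(-30 + O(1))) = √((1/((-196 + (833 + 1127))*((I*√1399))) - 1310/(-2361)) + 36*(-30 + 2)) = √(((-I*√1399/1399)/(-196 + 1960) - 1310*(-1/2361)) + 36*(-28)) = √(((-I*√1399/1399)/1764 + 1310/2361) - 1008) = √((-I*√1399/2467836 + 1310/2361) - 1008) = √((1310/2361 - I*√1399/2467836) - 1008) = √(-2378578/2361 - I*√1399/2467836)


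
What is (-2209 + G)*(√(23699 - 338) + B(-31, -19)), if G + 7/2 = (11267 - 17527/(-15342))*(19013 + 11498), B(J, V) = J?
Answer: -81756003028928/7671 + 2637290420288*√23361/7671 ≈ 4.1890e+10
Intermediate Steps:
G = 2637307365527/7671 (G = -7/2 + (11267 - 17527/(-15342))*(19013 + 11498) = -7/2 + (11267 - 17527*(-1/15342))*30511 = -7/2 + (11267 + 17527/15342)*30511 = -7/2 + (172875841/15342)*30511 = -7/2 + 5274614784751/15342 = 2637307365527/7671 ≈ 3.4380e+8)
(-2209 + G)*(√(23699 - 338) + B(-31, -19)) = (-2209 + 2637307365527/7671)*(√(23699 - 338) - 31) = 2637290420288*(√23361 - 31)/7671 = 2637290420288*(-31 + √23361)/7671 = -81756003028928/7671 + 2637290420288*√23361/7671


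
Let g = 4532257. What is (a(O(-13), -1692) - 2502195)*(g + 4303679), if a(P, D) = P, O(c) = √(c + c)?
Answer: -22109234879520 + 8835936*I*√26 ≈ -2.2109e+13 + 4.5055e+7*I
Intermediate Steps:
O(c) = √2*√c (O(c) = √(2*c) = √2*√c)
(a(O(-13), -1692) - 2502195)*(g + 4303679) = (√2*√(-13) - 2502195)*(4532257 + 4303679) = (√2*(I*√13) - 2502195)*8835936 = (I*√26 - 2502195)*8835936 = (-2502195 + I*√26)*8835936 = -22109234879520 + 8835936*I*√26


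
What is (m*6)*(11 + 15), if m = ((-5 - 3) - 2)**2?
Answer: 15600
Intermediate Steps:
m = 100 (m = (-8 - 2)**2 = (-10)**2 = 100)
(m*6)*(11 + 15) = (100*6)*(11 + 15) = 600*26 = 15600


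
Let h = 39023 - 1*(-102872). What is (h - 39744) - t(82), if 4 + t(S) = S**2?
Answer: 95431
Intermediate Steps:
t(S) = -4 + S**2
h = 141895 (h = 39023 + 102872 = 141895)
(h - 39744) - t(82) = (141895 - 39744) - (-4 + 82**2) = 102151 - (-4 + 6724) = 102151 - 1*6720 = 102151 - 6720 = 95431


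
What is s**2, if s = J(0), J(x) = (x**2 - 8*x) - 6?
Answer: 36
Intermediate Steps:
J(x) = -6 + x**2 - 8*x
s = -6 (s = -6 + 0**2 - 8*0 = -6 + 0 + 0 = -6)
s**2 = (-6)**2 = 36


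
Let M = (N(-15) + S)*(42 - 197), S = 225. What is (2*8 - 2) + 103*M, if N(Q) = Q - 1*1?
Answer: -3336671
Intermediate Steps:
N(Q) = -1 + Q (N(Q) = Q - 1 = -1 + Q)
M = -32395 (M = ((-1 - 15) + 225)*(42 - 197) = (-16 + 225)*(-155) = 209*(-155) = -32395)
(2*8 - 2) + 103*M = (2*8 - 2) + 103*(-32395) = (16 - 2) - 3336685 = 14 - 3336685 = -3336671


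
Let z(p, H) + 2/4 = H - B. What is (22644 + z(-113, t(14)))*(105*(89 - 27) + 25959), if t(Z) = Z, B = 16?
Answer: 1470293727/2 ≈ 7.3515e+8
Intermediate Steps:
z(p, H) = -33/2 + H (z(p, H) = -½ + (H - 1*16) = -½ + (H - 16) = -½ + (-16 + H) = -33/2 + H)
(22644 + z(-113, t(14)))*(105*(89 - 27) + 25959) = (22644 + (-33/2 + 14))*(105*(89 - 27) + 25959) = (22644 - 5/2)*(105*62 + 25959) = 45283*(6510 + 25959)/2 = (45283/2)*32469 = 1470293727/2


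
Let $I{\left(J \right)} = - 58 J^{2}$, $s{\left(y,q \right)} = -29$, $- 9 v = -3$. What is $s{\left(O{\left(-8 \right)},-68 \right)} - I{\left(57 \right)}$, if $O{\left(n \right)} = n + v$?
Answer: $188413$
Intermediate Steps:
$v = \frac{1}{3}$ ($v = \left(- \frac{1}{9}\right) \left(-3\right) = \frac{1}{3} \approx 0.33333$)
$O{\left(n \right)} = \frac{1}{3} + n$ ($O{\left(n \right)} = n + \frac{1}{3} = \frac{1}{3} + n$)
$s{\left(O{\left(-8 \right)},-68 \right)} - I{\left(57 \right)} = -29 - - 58 \cdot 57^{2} = -29 - \left(-58\right) 3249 = -29 - -188442 = -29 + 188442 = 188413$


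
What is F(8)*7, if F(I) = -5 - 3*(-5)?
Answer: 70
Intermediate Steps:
F(I) = 10 (F(I) = -5 + 15 = 10)
F(8)*7 = 10*7 = 70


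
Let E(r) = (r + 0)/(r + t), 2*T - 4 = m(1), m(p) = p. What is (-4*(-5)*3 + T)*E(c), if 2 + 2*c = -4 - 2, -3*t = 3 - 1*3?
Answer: 125/2 ≈ 62.500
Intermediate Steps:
t = 0 (t = -(3 - 1*3)/3 = -(3 - 3)/3 = -⅓*0 = 0)
T = 5/2 (T = 2 + (½)*1 = 2 + ½ = 5/2 ≈ 2.5000)
c = -4 (c = -1 + (-4 - 2)/2 = -1 + (½)*(-6) = -1 - 3 = -4)
E(r) = 1 (E(r) = (r + 0)/(r + 0) = r/r = 1)
(-4*(-5)*3 + T)*E(c) = (-4*(-5)*3 + 5/2)*1 = (20*3 + 5/2)*1 = (60 + 5/2)*1 = (125/2)*1 = 125/2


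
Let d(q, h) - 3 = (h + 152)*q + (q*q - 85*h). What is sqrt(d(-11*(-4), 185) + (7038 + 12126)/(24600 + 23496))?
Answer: sqrt(4186288866)/2004 ≈ 32.286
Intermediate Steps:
d(q, h) = 3 + q**2 - 85*h + q*(152 + h) (d(q, h) = 3 + ((h + 152)*q + (q*q - 85*h)) = 3 + ((152 + h)*q + (q**2 - 85*h)) = 3 + (q*(152 + h) + (q**2 - 85*h)) = 3 + (q**2 - 85*h + q*(152 + h)) = 3 + q**2 - 85*h + q*(152 + h))
sqrt(d(-11*(-4), 185) + (7038 + 12126)/(24600 + 23496)) = sqrt((3 + (-11*(-4))**2 - 85*185 + 152*(-11*(-4)) + 185*(-11*(-4))) + (7038 + 12126)/(24600 + 23496)) = sqrt((3 + 44**2 - 15725 + 152*44 + 185*44) + 19164/48096) = sqrt((3 + 1936 - 15725 + 6688 + 8140) + 19164*(1/48096)) = sqrt(1042 + 1597/4008) = sqrt(4177933/4008) = sqrt(4186288866)/2004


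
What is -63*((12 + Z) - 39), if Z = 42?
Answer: -945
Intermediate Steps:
-63*((12 + Z) - 39) = -63*((12 + 42) - 39) = -63*(54 - 39) = -63*15 = -945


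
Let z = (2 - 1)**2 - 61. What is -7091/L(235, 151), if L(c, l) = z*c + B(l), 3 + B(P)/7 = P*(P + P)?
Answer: -7091/305093 ≈ -0.023242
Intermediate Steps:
z = -60 (z = 1**2 - 61 = 1 - 61 = -60)
B(P) = -21 + 14*P**2 (B(P) = -21 + 7*(P*(P + P)) = -21 + 7*(P*(2*P)) = -21 + 7*(2*P**2) = -21 + 14*P**2)
L(c, l) = -21 - 60*c + 14*l**2 (L(c, l) = -60*c + (-21 + 14*l**2) = -21 - 60*c + 14*l**2)
-7091/L(235, 151) = -7091/(-21 - 60*235 + 14*151**2) = -7091/(-21 - 14100 + 14*22801) = -7091/(-21 - 14100 + 319214) = -7091/305093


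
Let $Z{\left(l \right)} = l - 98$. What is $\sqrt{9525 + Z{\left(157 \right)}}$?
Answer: $4 \sqrt{599} \approx 97.898$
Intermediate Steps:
$Z{\left(l \right)} = -98 + l$
$\sqrt{9525 + Z{\left(157 \right)}} = \sqrt{9525 + \left(-98 + 157\right)} = \sqrt{9525 + 59} = \sqrt{9584} = 4 \sqrt{599}$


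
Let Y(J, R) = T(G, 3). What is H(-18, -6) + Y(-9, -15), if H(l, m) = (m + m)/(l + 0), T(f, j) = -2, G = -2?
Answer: -4/3 ≈ -1.3333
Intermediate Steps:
Y(J, R) = -2
H(l, m) = 2*m/l (H(l, m) = (2*m)/l = 2*m/l)
H(-18, -6) + Y(-9, -15) = 2*(-6)/(-18) - 2 = 2*(-6)*(-1/18) - 2 = 2/3 - 2 = -4/3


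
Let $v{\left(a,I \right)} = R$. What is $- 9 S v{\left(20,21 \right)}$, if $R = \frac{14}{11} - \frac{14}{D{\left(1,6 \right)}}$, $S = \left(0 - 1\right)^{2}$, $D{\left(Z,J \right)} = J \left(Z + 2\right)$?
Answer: $- \frac{49}{11} \approx -4.4545$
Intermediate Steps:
$D{\left(Z,J \right)} = J \left(2 + Z\right)$
$S = 1$ ($S = \left(-1\right)^{2} = 1$)
$R = \frac{49}{99}$ ($R = \frac{14}{11} - \frac{14}{6 \left(2 + 1\right)} = 14 \cdot \frac{1}{11} - \frac{14}{6 \cdot 3} = \frac{14}{11} - \frac{14}{18} = \frac{14}{11} - \frac{7}{9} = \frac{49}{99} \approx 0.49495$)
$v{\left(a,I \right)} = \frac{49}{99}$
$- 9 S v{\left(20,21 \right)} = \left(-9\right) 1 \cdot \frac{49}{99} = \left(-9\right) \frac{49}{99} = - \frac{49}{11}$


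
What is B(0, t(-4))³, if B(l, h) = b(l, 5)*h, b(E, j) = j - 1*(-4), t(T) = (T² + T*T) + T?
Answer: 16003008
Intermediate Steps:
t(T) = T + 2*T² (t(T) = (T² + T²) + T = 2*T² + T = T + 2*T²)
b(E, j) = 4 + j (b(E, j) = j + 4 = 4 + j)
B(l, h) = 9*h (B(l, h) = (4 + 5)*h = 9*h)
B(0, t(-4))³ = (9*(-4*(1 + 2*(-4))))³ = (9*(-4*(1 - 8)))³ = (9*(-4*(-7)))³ = (9*28)³ = 252³ = 16003008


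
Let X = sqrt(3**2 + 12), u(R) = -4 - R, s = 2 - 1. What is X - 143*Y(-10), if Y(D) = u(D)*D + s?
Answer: 8437 + sqrt(21) ≈ 8441.6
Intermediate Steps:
s = 1
Y(D) = 1 + D*(-4 - D) (Y(D) = (-4 - D)*D + 1 = D*(-4 - D) + 1 = 1 + D*(-4 - D))
X = sqrt(21) (X = sqrt(9 + 12) = sqrt(21) ≈ 4.5826)
X - 143*Y(-10) = sqrt(21) - 143*(1 - 1*(-10)*(4 - 10)) = sqrt(21) - 143*(1 - 1*(-10)*(-6)) = sqrt(21) - 143*(1 - 60) = sqrt(21) - 143*(-59) = sqrt(21) + 8437 = 8437 + sqrt(21)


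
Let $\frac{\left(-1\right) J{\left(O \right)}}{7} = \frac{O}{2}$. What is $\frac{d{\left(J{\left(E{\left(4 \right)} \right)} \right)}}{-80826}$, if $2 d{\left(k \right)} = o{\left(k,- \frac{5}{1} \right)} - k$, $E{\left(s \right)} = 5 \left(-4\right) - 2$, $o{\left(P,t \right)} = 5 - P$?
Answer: $\frac{149}{161652} \approx 0.00092173$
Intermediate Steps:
$E{\left(s \right)} = -22$ ($E{\left(s \right)} = -20 - 2 = -22$)
$J{\left(O \right)} = - \frac{7 O}{2}$ ($J{\left(O \right)} = - 7 \frac{O}{2} = - \frac{7 O}{2}$)
$d{\left(k \right)} = \frac{5}{2} - k$ ($d{\left(k \right)} = \frac{\left(5 - k\right) - k}{2} = \frac{5 - 2 k}{2} = \frac{5}{2} - k$)
$\frac{d{\left(J{\left(E{\left(4 \right)} \right)} \right)}}{-80826} = \frac{\frac{5}{2} - \left(- \frac{7}{2}\right) \left(-22\right)}{-80826} = \left(\frac{5}{2} - 77\right) \left(- \frac{1}{80826}\right) = \left(- \frac{149}{2}\right) \left(- \frac{1}{80826}\right) = \frac{149}{161652}$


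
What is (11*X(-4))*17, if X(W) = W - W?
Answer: 0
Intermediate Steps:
X(W) = 0
(11*X(-4))*17 = (11*0)*17 = 0*17 = 0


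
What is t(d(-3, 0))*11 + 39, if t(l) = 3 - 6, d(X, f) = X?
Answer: 6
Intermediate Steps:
t(l) = -3
t(d(-3, 0))*11 + 39 = -3*11 + 39 = -33 + 39 = 6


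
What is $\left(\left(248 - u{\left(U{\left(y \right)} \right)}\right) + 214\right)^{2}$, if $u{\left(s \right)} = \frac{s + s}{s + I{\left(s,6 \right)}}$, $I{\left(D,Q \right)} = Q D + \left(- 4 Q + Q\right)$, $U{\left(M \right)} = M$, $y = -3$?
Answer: $\frac{36048016}{169} \approx 2.133 \cdot 10^{5}$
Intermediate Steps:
$I{\left(D,Q \right)} = - 3 Q + D Q$ ($I{\left(D,Q \right)} = D Q - 3 Q = - 3 Q + D Q$)
$u{\left(s \right)} = \frac{2 s}{-18 + 7 s}$ ($u{\left(s \right)} = \frac{s + s}{s + 6 \left(-3 + s\right)} = \frac{2 s}{s + \left(-18 + 6 s\right)} = \frac{2 s}{-18 + 7 s}$)
$\left(\left(248 - u{\left(U{\left(y \right)} \right)}\right) + 214\right)^{2} = \left(\left(248 - 2 \left(-3\right) \frac{1}{-18 + 7 \left(-3\right)}\right) + 214\right)^{2} = \left(\left(248 - 2 \left(-3\right) \frac{1}{-18 - 21}\right) + 214\right)^{2} = \left(\left(248 - 2 \left(-3\right) \frac{1}{-39}\right) + 214\right)^{2} = \left(\left(248 - 2 \left(-3\right) \left(- \frac{1}{39}\right)\right) + 214\right)^{2} = \left(\left(248 - \frac{2}{13}\right) + 214\right)^{2} = \left(\frac{3222}{13} + 214\right)^{2} = \left(\frac{6004}{13}\right)^{2} = \frac{36048016}{169}$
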